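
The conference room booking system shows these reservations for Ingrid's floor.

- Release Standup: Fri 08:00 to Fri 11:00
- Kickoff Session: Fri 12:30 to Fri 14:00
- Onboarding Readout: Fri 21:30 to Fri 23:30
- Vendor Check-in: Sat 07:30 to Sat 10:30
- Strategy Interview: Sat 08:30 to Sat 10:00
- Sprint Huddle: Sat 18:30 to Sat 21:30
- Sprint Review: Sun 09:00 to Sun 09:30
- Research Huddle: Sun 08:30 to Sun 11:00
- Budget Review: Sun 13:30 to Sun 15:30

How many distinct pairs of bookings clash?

2

Two intervals overlap when each starts before the other ends.
Sorted by start: Release Standup, Kickoff Session, Onboarding Readout, Vendor Check-in, Strategy Interview, Sprint Huddle, Research Huddle, Sprint Review, Budget Review.
Kickoff Session starts after Release Standup ends — done with Release Standup.
Onboarding Readout starts after Kickoff Session ends — done with Kickoff Session.
Vendor Check-in starts after Onboarding Readout ends — done with Onboarding Readout.
Strategy Interview starts before Vendor Check-in ends → Vendor Check-in and Strategy Interview overlap.
Sprint Huddle starts after Vendor Check-in ends — done with Vendor Check-in.
Sprint Huddle starts after Strategy Interview ends — done with Strategy Interview.
Research Huddle starts after Sprint Huddle ends — done with Sprint Huddle.
Sprint Review starts before Research Huddle ends → Research Huddle and Sprint Review overlap.
Budget Review starts after Research Huddle ends.
Budget Review starts after Sprint Review ends.
Overlapping pairs: Research Huddle & Sprint Review, Strategy Interview & Vendor Check-in — 2 in total.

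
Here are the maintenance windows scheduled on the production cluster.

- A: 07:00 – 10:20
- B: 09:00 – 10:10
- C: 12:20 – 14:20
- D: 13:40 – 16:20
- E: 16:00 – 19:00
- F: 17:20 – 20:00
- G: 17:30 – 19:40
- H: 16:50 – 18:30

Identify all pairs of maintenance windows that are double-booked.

A & B, C & D, D & E, E & F, E & G, E & H, F & G, F & H, G & H

Check each pair: they overlap iff neither finishes before the other starts.
Sorted by start: A, B, C, D, E, H, F, G.
B starts before A ends → A and B overlap.
C starts after A ends — done with A.
C starts after B ends — done with B.
D starts before C ends → C and D overlap.
E starts after C ends — done with C.
E starts before D ends → D and E overlap.
H starts after D ends — done with D.
H starts before E ends → E and H overlap.
F starts before E ends → E and F overlap.
G starts before E ends → E and G overlap.
F starts before H ends → H and F overlap.
G starts before H ends → H and G overlap.
G starts before F ends → F and G overlap.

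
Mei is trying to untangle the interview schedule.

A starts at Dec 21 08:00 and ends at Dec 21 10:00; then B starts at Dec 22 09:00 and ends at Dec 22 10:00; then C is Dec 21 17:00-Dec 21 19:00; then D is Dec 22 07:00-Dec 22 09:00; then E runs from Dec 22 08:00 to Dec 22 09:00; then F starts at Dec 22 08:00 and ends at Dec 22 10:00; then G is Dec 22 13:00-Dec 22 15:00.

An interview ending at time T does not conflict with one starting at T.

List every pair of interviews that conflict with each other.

B & F, D & E, D & F, E & F

Sorted by start: A, C, D, E, F, B, G.
C starts after A ends — done with A.
D starts after C ends — done with C.
E starts before D ends → D and E overlap.
F starts before D ends → D and F overlap.
B starts exactly when D ends (back-to-back, no overlap) — done with D.
F starts before E ends → E and F overlap.
B starts exactly when E ends (back-to-back, no overlap) — done with E.
B starts before F ends → F and B overlap.
G starts after F ends.
G starts after B ends.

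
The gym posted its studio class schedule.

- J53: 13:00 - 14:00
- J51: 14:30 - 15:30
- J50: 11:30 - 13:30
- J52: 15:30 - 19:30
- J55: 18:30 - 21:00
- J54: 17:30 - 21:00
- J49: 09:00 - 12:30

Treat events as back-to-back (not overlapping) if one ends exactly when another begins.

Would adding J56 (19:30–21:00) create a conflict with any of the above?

Yes — it overlaps J54, J55

J49: ends 12:30 at or before J56 starts 19:30 → clear.
J50: ends 13:30 at or before J56 starts 19:30 → clear.
J53: ends 14:00 at or before J56 starts 19:30 → clear.
J51: ends 15:30 at or before J56 starts 19:30 → clear.
J52: ends 19:30 at or before J56 starts 19:30 → clear.
J54: starts 17:30 before J56 ends 21:00, and ends 21:00 after J56 starts 19:30 → overlap.
J55: starts 18:30 before J56 ends 21:00, and ends 21:00 after J56 starts 19:30 → overlap.
J56 overlaps J54, J55.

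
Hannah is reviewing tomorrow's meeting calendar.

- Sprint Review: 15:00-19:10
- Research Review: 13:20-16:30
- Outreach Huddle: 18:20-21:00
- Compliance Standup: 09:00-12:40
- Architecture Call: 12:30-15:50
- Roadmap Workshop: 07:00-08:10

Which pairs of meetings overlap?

Sorted by start: Roadmap Workshop, Compliance Standup, Architecture Call, Research Review, Sprint Review, Outreach Huddle.
Compliance Standup starts after Roadmap Workshop ends, so nothing later overlaps Roadmap Workshop either.
Architecture Call starts before Compliance Standup ends → Compliance Standup and Architecture Call overlap.
Research Review starts after Compliance Standup ends, so nothing later overlaps Compliance Standup either.
Research Review starts before Architecture Call ends → Architecture Call and Research Review overlap.
Sprint Review starts before Architecture Call ends → Architecture Call and Sprint Review overlap.
Outreach Huddle starts after Architecture Call ends.
Sprint Review starts before Research Review ends → Research Review and Sprint Review overlap.
Outreach Huddle starts after Research Review ends.
Outreach Huddle starts before Sprint Review ends → Sprint Review and Outreach Huddle overlap.

Architecture Call & Compliance Standup, Architecture Call & Research Review, Architecture Call & Sprint Review, Outreach Huddle & Sprint Review, Research Review & Sprint Review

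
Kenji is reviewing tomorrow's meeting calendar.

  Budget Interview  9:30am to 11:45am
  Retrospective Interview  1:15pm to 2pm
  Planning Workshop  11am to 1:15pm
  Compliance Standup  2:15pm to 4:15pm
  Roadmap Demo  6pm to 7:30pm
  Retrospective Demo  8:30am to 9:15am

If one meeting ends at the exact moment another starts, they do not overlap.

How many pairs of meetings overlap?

Sorted by start: Retrospective Demo, Budget Interview, Planning Workshop, Retrospective Interview, Compliance Standup, Roadmap Demo.
Budget Interview starts after Retrospective Demo ends, so nothing later overlaps Retrospective Demo either.
Planning Workshop starts before Budget Interview ends → Budget Interview and Planning Workshop overlap.
Retrospective Interview starts after Budget Interview ends, so nothing later overlaps Budget Interview either.
Retrospective Interview starts exactly when Planning Workshop ends (back-to-back, no overlap), so nothing later overlaps Planning Workshop either.
Compliance Standup starts after Retrospective Interview ends, so nothing later overlaps Retrospective Interview either.
Roadmap Demo starts after Compliance Standup ends.
Overlapping pairs: Budget Interview & Planning Workshop — 1 in total.

1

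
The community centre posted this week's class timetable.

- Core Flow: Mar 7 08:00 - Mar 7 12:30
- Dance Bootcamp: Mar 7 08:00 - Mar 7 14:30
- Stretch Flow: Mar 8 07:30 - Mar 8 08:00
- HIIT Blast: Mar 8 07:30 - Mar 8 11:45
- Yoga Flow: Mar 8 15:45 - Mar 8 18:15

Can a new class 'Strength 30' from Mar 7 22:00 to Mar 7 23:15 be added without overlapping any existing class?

Core Flow: ends Mar 7 12:30 at or before Strength 30 starts Mar 7 22:00 → clear.
Dance Bootcamp: ends Mar 7 14:30 at or before Strength 30 starts Mar 7 22:00 → clear.
Stretch Flow: starts Mar 8 07:30 at or after Strength 30 ends Mar 7 23:15 → clear.
HIIT Blast: starts Mar 8 07:30 at or after Strength 30 ends Mar 7 23:15 → clear.
Yoga Flow: starts Mar 8 15:45 at or after Strength 30 ends Mar 7 23:15 → clear.

Yes — the slot is free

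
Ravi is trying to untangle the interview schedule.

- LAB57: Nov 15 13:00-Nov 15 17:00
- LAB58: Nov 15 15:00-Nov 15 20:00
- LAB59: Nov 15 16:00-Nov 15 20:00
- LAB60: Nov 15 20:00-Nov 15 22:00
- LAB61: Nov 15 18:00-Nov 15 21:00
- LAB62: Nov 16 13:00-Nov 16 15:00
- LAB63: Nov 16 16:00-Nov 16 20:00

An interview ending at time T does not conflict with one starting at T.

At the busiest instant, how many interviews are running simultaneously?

3

Walk through starts and ends in time order (an end at T is processed before a start at T):
Nov 15 13:00 start LAB57 → 1
Nov 15 15:00 start LAB58 → 2
Nov 15 16:00 start LAB59 → 3
Nov 15 17:00 end LAB57 → 2
Nov 15 18:00 start LAB61 → 3
Nov 15 20:00 end LAB58 → 2
Nov 15 20:00 end LAB59 → 1
Nov 15 20:00 start LAB60 → 2
Nov 15 21:00 end LAB61 → 1
Nov 15 22:00 end LAB60 → 0
Nov 16 13:00 start LAB62 → 1
Nov 16 15:00 end LAB62 → 0
Nov 16 16:00 start LAB63 → 1
Nov 16 20:00 end LAB63 → 0
Peak is 3, at Nov 15 16:00 (LAB57, LAB58, LAB59).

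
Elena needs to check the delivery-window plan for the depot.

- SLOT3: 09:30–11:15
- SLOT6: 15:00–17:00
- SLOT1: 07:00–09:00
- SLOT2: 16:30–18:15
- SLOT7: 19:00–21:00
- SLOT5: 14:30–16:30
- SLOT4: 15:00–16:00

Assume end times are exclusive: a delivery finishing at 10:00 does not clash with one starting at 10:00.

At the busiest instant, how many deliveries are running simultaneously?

3

Sweep the timeline, counting +1 at each start and −1 at each end (ends before starts at a tie):
07:00 start SLOT1 → 1
09:00 end SLOT1 → 0
09:30 start SLOT3 → 1
11:15 end SLOT3 → 0
14:30 start SLOT5 → 1
15:00 start SLOT4 → 2
15:00 start SLOT6 → 3
16:00 end SLOT4 → 2
16:30 end SLOT5 → 1
16:30 start SLOT2 → 2
17:00 end SLOT6 → 1
18:15 end SLOT2 → 0
19:00 start SLOT7 → 1
21:00 end SLOT7 → 0
Peak is 3, at 15:00 (SLOT4, SLOT5, SLOT6).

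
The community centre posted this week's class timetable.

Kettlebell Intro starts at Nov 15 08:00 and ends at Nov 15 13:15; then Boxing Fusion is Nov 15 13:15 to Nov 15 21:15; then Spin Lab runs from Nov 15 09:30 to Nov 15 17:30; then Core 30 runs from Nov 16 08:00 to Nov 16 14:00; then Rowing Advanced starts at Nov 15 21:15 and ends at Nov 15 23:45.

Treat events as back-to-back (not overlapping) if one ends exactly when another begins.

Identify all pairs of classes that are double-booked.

Sorted by start: Kettlebell Intro, Spin Lab, Boxing Fusion, Rowing Advanced, Core 30.
Spin Lab starts before Kettlebell Intro ends → Kettlebell Intro and Spin Lab overlap.
Boxing Fusion starts exactly when Kettlebell Intro ends (back-to-back, no overlap); Kettlebell Intro is clear from here.
Boxing Fusion starts before Spin Lab ends → Spin Lab and Boxing Fusion overlap.
Rowing Advanced starts after Spin Lab ends; Spin Lab is clear from here.
Rowing Advanced starts exactly when Boxing Fusion ends (back-to-back, no overlap); Boxing Fusion is clear from here.
Core 30 starts after Rowing Advanced ends.

Boxing Fusion & Spin Lab, Kettlebell Intro & Spin Lab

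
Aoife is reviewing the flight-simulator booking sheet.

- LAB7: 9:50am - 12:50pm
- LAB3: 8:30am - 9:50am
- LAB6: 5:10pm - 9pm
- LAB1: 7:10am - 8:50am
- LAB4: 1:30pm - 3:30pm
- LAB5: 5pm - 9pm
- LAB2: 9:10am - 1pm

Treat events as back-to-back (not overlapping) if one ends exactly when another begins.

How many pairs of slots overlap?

4

Sorted by start: LAB1, LAB3, LAB2, LAB7, LAB4, LAB5, LAB6.
LAB3 starts before LAB1 ends → LAB1 and LAB3 overlap.
LAB2 starts after LAB1 ends, so nothing later overlaps LAB1 either.
LAB2 starts before LAB3 ends → LAB3 and LAB2 overlap.
LAB7 starts exactly when LAB3 ends (back-to-back, no overlap), so nothing later overlaps LAB3 either.
LAB7 starts before LAB2 ends → LAB2 and LAB7 overlap.
LAB4 starts after LAB2 ends, so nothing later overlaps LAB2 either.
LAB4 starts after LAB7 ends, so nothing later overlaps LAB7 either.
LAB5 starts after LAB4 ends, so nothing later overlaps LAB4 either.
LAB6 starts before LAB5 ends → LAB5 and LAB6 overlap.
Overlapping pairs: LAB1 & LAB3, LAB2 & LAB3, LAB2 & LAB7, LAB5 & LAB6 — 4 in total.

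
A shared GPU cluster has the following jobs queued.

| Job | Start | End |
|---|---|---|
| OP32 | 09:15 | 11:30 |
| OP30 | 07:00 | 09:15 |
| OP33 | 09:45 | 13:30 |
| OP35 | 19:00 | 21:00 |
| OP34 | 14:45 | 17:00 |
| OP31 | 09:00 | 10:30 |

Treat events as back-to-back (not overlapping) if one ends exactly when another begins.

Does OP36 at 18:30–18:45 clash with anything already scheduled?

OP30: ends 09:15 at or before OP36 starts 18:30 → clear.
OP31: ends 10:30 at or before OP36 starts 18:30 → clear.
OP32: ends 11:30 at or before OP36 starts 18:30 → clear.
OP33: ends 13:30 at or before OP36 starts 18:30 → clear.
OP34: ends 17:00 at or before OP36 starts 18:30 → clear.
OP35: starts 19:00 at or after OP36 ends 18:45 → clear.

No — it doesn't clash with anything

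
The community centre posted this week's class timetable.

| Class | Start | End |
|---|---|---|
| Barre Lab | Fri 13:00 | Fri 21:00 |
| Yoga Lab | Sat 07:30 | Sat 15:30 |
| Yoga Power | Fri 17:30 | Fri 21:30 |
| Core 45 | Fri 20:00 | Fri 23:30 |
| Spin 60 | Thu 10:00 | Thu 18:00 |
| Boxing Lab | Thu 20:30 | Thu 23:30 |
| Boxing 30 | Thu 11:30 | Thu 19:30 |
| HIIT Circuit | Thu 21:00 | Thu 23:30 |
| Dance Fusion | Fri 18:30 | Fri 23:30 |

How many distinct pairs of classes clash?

Two intervals overlap when each starts before the other ends.
Sorted by start: Spin 60, Boxing 30, Boxing Lab, HIIT Circuit, Barre Lab, Yoga Power, Dance Fusion, Core 45, Yoga Lab.
Boxing 30 starts before Spin 60 ends → Spin 60 and Boxing 30 overlap.
Boxing Lab starts after Spin 60 ends; Spin 60 is clear from here.
Boxing Lab starts after Boxing 30 ends; Boxing 30 is clear from here.
HIIT Circuit starts before Boxing Lab ends → Boxing Lab and HIIT Circuit overlap.
Barre Lab starts after Boxing Lab ends; Boxing Lab is clear from here.
Barre Lab starts after HIIT Circuit ends; HIIT Circuit is clear from here.
Yoga Power starts before Barre Lab ends → Barre Lab and Yoga Power overlap.
Dance Fusion starts before Barre Lab ends → Barre Lab and Dance Fusion overlap.
Core 45 starts before Barre Lab ends → Barre Lab and Core 45 overlap.
Yoga Lab starts after Barre Lab ends.
Dance Fusion starts before Yoga Power ends → Yoga Power and Dance Fusion overlap.
Core 45 starts before Yoga Power ends → Yoga Power and Core 45 overlap.
Yoga Lab starts after Yoga Power ends.
Core 45 starts before Dance Fusion ends → Dance Fusion and Core 45 overlap.
Yoga Lab starts after Dance Fusion ends.
Yoga Lab starts after Core 45 ends.
Overlapping pairs: Barre Lab & Core 45, Barre Lab & Dance Fusion, Barre Lab & Yoga Power, Boxing 30 & Spin 60, Boxing Lab & HIIT Circuit, Core 45 & Dance Fusion, Core 45 & Yoga Power, Dance Fusion & Yoga Power — 8 in total.

8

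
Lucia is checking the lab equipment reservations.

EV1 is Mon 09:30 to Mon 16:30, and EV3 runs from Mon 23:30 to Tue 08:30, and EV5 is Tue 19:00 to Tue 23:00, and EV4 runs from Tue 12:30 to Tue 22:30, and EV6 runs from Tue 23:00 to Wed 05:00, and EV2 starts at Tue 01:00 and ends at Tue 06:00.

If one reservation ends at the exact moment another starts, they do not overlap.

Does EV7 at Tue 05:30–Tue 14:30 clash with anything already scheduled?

EV1: ends Mon 16:30 at or before EV7 starts Tue 05:30 → clear.
EV3: starts Mon 23:30 before EV7 ends Tue 14:30, and ends Tue 08:30 after EV7 starts Tue 05:30 → overlap.
EV2: starts Tue 01:00 before EV7 ends Tue 14:30, and ends Tue 06:00 after EV7 starts Tue 05:30 → overlap.
EV4: starts Tue 12:30 before EV7 ends Tue 14:30, and ends Tue 22:30 after EV7 starts Tue 05:30 → overlap.
EV5: starts Tue 19:00 at or after EV7 ends Tue 14:30 → clear.
EV6: starts Tue 23:00 at or after EV7 ends Tue 14:30 → clear.
EV7 overlaps EV2, EV3, EV4.

Yes — it overlaps EV2, EV3, EV4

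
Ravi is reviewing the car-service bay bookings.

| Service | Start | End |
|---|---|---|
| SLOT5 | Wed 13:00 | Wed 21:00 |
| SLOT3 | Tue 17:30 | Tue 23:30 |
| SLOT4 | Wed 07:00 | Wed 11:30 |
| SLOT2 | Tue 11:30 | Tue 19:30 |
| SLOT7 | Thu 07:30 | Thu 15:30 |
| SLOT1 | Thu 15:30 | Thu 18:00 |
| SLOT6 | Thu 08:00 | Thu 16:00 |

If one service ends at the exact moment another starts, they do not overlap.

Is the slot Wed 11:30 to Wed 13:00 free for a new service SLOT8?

Yes — the slot is free

SLOT2: ends Tue 19:30 at or before SLOT8 starts Wed 11:30 → clear.
SLOT3: ends Tue 23:30 at or before SLOT8 starts Wed 11:30 → clear.
SLOT4: ends Wed 11:30 at or before SLOT8 starts Wed 11:30 → clear.
SLOT5: starts Wed 13:00 at or after SLOT8 ends Wed 13:00 → clear.
SLOT7: starts Thu 07:30 at or after SLOT8 ends Wed 13:00 → clear.
SLOT6: starts Thu 08:00 at or after SLOT8 ends Wed 13:00 → clear.
SLOT1: starts Thu 15:30 at or after SLOT8 ends Wed 13:00 → clear.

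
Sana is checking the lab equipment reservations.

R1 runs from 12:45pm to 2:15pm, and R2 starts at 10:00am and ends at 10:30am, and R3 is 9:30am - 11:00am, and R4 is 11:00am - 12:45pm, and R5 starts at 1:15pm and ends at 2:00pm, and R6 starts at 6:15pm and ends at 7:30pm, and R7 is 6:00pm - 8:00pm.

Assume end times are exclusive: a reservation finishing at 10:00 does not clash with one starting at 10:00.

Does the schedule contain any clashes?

Sorted by start: R3, R2, R4, R1, R5, R7, R6.
R2 starts before R3 ends → R3 and R2 overlap.
That's a conflict, so the schedule is not conflict-free.

Yes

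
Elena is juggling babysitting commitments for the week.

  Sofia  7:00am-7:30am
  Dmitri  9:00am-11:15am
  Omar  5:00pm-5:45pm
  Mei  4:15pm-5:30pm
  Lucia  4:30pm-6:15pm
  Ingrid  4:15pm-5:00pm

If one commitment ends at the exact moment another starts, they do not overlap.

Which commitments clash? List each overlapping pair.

Ingrid & Lucia, Ingrid & Mei, Lucia & Mei, Lucia & Omar, Mei & Omar

Sorted by start: Sofia, Dmitri, Mei, Ingrid, Lucia, Omar.
Dmitri starts after Sofia ends, so nothing later overlaps Sofia either.
Mei starts after Dmitri ends, so nothing later overlaps Dmitri either.
Ingrid starts before Mei ends → Mei and Ingrid overlap.
Lucia starts before Mei ends → Mei and Lucia overlap.
Omar starts before Mei ends → Mei and Omar overlap.
Lucia starts before Ingrid ends → Ingrid and Lucia overlap.
Omar starts exactly when Ingrid ends (back-to-back, no overlap).
Omar starts before Lucia ends → Lucia and Omar overlap.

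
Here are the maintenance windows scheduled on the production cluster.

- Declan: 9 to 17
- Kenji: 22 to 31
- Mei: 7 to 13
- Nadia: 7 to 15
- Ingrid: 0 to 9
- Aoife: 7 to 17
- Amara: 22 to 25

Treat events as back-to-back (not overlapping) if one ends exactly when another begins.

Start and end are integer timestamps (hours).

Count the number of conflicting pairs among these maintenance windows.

Two intervals overlap when each starts before the other ends.
Sorted by start: Ingrid, Aoife, Nadia, Mei, Declan, Kenji, Amara.
Aoife starts before Ingrid ends → Ingrid and Aoife overlap.
Nadia starts before Ingrid ends → Ingrid and Nadia overlap.
Mei starts before Ingrid ends → Ingrid and Mei overlap.
Declan starts exactly when Ingrid ends (back-to-back, no overlap), so nothing later overlaps Ingrid either.
Nadia starts before Aoife ends → Aoife and Nadia overlap.
Mei starts before Aoife ends → Aoife and Mei overlap.
Declan starts before Aoife ends → Aoife and Declan overlap.
Kenji starts after Aoife ends, so nothing later overlaps Aoife either.
Mei starts before Nadia ends → Nadia and Mei overlap.
Declan starts before Nadia ends → Nadia and Declan overlap.
Kenji starts after Nadia ends, so nothing later overlaps Nadia either.
Declan starts before Mei ends → Mei and Declan overlap.
Kenji starts after Mei ends, so nothing later overlaps Mei either.
Kenji starts after Declan ends, so nothing later overlaps Declan either.
Amara starts before Kenji ends → Kenji and Amara overlap.
Overlapping pairs: Amara & Kenji, Aoife & Declan, Aoife & Ingrid, Aoife & Mei, Aoife & Nadia, Declan & Mei, Declan & Nadia, Ingrid & Mei, Ingrid & Nadia, Mei & Nadia — 10 in total.

10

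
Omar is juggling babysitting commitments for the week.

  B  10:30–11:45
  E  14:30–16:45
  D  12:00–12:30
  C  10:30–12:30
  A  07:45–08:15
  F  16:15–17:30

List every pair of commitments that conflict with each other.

Sorted by start: A, B, C, D, E, F.
B starts after A ends — done with A.
C starts before B ends → B and C overlap.
D starts after B ends — done with B.
D starts before C ends → C and D overlap.
E starts after C ends — done with C.
E starts after D ends — done with D.
F starts before E ends → E and F overlap.

B & C, C & D, E & F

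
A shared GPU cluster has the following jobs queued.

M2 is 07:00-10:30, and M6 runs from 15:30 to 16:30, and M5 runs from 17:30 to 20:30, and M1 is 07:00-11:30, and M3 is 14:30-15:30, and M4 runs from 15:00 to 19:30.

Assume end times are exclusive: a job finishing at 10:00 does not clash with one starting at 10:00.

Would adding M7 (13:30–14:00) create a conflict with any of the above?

No — it doesn't clash with anything

M1: ends 11:30 at or before M7 starts 13:30 → clear.
M2: ends 10:30 at or before M7 starts 13:30 → clear.
M3: starts 14:30 at or after M7 ends 14:00 → clear.
M4: starts 15:00 at or after M7 ends 14:00 → clear.
M6: starts 15:30 at or after M7 ends 14:00 → clear.
M5: starts 17:30 at or after M7 ends 14:00 → clear.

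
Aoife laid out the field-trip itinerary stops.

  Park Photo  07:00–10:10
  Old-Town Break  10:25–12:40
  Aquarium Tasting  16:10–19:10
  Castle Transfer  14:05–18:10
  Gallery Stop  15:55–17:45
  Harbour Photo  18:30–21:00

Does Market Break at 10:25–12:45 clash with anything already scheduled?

Park Photo: ends 10:10 at or before Market Break starts 10:25 → clear.
Old-Town Break: starts 10:25 before Market Break ends 12:45, and ends 12:40 after Market Break starts 10:25 → overlap.
Castle Transfer: starts 14:05 at or after Market Break ends 12:45 → clear.
Gallery Stop: starts 15:55 at or after Market Break ends 12:45 → clear.
Aquarium Tasting: starts 16:10 at or after Market Break ends 12:45 → clear.
Harbour Photo: starts 18:30 at or after Market Break ends 12:45 → clear.
Market Break overlaps Old-Town Break.

Yes — it overlaps Old-Town Break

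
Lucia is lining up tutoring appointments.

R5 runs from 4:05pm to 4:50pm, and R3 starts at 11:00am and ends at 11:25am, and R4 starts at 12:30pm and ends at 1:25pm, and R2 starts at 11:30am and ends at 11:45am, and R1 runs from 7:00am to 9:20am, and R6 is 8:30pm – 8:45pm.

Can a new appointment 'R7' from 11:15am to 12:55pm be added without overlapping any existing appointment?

R1: ends 9:20am at or before R7 starts 11:15am → clear.
R3: starts 11:00am before R7 ends 12:55pm, and ends 11:25am after R7 starts 11:15am → overlap.
R2: starts 11:30am before R7 ends 12:55pm, and ends 11:45am after R7 starts 11:15am → overlap.
R4: starts 12:30pm before R7 ends 12:55pm, and ends 1:25pm after R7 starts 11:15am → overlap.
R5: starts 4:05pm at or after R7 ends 12:55pm → clear.
R6: starts 8:30pm at or after R7 ends 12:55pm → clear.
R7 overlaps R2, R3, R4.

No — it overlaps R2, R3, R4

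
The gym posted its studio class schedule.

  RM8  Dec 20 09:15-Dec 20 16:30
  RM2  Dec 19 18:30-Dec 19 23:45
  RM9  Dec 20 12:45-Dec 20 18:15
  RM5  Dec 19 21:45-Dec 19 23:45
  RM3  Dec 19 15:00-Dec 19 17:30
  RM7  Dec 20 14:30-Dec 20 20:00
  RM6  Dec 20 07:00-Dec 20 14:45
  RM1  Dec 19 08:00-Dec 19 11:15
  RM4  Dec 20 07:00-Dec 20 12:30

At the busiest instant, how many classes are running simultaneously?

4

Sort all start/end points and keep a running count:
Dec 19 08:00 start RM1 → 1
Dec 19 11:15 end RM1 → 0
Dec 19 15:00 start RM3 → 1
Dec 19 17:30 end RM3 → 0
Dec 19 18:30 start RM2 → 1
Dec 19 21:45 start RM5 → 2
Dec 19 23:45 end RM2 → 1
Dec 19 23:45 end RM5 → 0
Dec 20 07:00 start RM4 → 1
Dec 20 07:00 start RM6 → 2
Dec 20 09:15 start RM8 → 3
Dec 20 12:30 end RM4 → 2
Dec 20 12:45 start RM9 → 3
Dec 20 14:30 start RM7 → 4
Dec 20 14:45 end RM6 → 3
Dec 20 16:30 end RM8 → 2
Dec 20 18:15 end RM9 → 1
Dec 20 20:00 end RM7 → 0
Peak is 4, at Dec 20 14:30 (RM6, RM7, RM8, RM9).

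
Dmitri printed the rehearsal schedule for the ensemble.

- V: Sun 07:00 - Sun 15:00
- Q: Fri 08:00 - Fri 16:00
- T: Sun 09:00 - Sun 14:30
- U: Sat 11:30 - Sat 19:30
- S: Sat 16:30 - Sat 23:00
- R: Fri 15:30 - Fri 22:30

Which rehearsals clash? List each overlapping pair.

Two intervals overlap when each starts before the other ends.
Sorted by start: Q, R, U, S, V, T.
R starts before Q ends → Q and R overlap.
U starts after Q ends — done with Q.
U starts after R ends — done with R.
S starts before U ends → U and S overlap.
V starts after U ends — done with U.
V starts after S ends — done with S.
T starts before V ends → V and T overlap.

Q & R, S & U, T & V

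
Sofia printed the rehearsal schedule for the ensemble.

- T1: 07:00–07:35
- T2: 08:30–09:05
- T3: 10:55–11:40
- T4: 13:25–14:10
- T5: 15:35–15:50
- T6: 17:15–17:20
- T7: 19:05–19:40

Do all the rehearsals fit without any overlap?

Sorted by start: T1, T2, T3, T4, T5, T6, T7.
T2 starts after T1 ends — done with T1.
T3 starts after T2 ends — done with T2.
T4 starts after T3 ends — done with T3.
T5 starts after T4 ends — done with T4.
T6 starts after T5 ends — done with T5.
T7 starts after T6 ends.
Every pair is clear; the schedule has no overlaps.

Yes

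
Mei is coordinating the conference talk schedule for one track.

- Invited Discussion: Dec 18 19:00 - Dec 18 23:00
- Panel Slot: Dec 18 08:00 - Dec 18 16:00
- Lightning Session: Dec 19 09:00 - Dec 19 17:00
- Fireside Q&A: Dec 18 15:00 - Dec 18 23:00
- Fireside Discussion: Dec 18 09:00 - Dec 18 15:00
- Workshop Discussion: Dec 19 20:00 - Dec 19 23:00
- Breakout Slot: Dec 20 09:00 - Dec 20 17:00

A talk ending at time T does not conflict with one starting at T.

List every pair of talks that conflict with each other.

Sorted by start: Panel Slot, Fireside Discussion, Fireside Q&A, Invited Discussion, Lightning Session, Workshop Discussion, Breakout Slot.
Fireside Discussion starts before Panel Slot ends → Panel Slot and Fireside Discussion overlap.
Fireside Q&A starts before Panel Slot ends → Panel Slot and Fireside Q&A overlap.
Invited Discussion starts after Panel Slot ends; Panel Slot is clear from here.
Fireside Q&A starts exactly when Fireside Discussion ends (back-to-back, no overlap); Fireside Discussion is clear from here.
Invited Discussion starts before Fireside Q&A ends → Fireside Q&A and Invited Discussion overlap.
Lightning Session starts after Fireside Q&A ends; Fireside Q&A is clear from here.
Lightning Session starts after Invited Discussion ends; Invited Discussion is clear from here.
Workshop Discussion starts after Lightning Session ends; Lightning Session is clear from here.
Breakout Slot starts after Workshop Discussion ends.

Fireside Discussion & Panel Slot, Fireside Q&A & Invited Discussion, Fireside Q&A & Panel Slot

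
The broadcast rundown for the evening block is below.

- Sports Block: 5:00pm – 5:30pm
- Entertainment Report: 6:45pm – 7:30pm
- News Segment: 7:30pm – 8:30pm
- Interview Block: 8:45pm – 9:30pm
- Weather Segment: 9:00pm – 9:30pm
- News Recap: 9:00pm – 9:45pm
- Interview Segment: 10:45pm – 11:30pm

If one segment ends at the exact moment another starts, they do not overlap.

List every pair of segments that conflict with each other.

Sorted by start: Sports Block, Entertainment Report, News Segment, Interview Block, Weather Segment, News Recap, Interview Segment.
Entertainment Report starts after Sports Block ends, so Sports Block has no further overlaps.
News Segment starts exactly when Entertainment Report ends (back-to-back, no overlap), so Entertainment Report has no further overlaps.
Interview Block starts after News Segment ends, so News Segment has no further overlaps.
Weather Segment starts before Interview Block ends → Interview Block and Weather Segment overlap.
News Recap starts before Interview Block ends → Interview Block and News Recap overlap.
Interview Segment starts after Interview Block ends.
News Recap starts before Weather Segment ends → Weather Segment and News Recap overlap.
Interview Segment starts after Weather Segment ends.
Interview Segment starts after News Recap ends.

Interview Block & News Recap, Interview Block & Weather Segment, News Recap & Weather Segment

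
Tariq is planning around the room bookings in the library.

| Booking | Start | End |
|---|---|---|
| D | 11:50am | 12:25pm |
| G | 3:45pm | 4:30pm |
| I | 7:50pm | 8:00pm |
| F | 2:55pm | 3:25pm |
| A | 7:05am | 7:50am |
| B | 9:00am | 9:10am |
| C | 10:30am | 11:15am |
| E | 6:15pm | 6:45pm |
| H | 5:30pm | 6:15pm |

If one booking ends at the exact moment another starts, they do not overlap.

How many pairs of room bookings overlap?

0

Sorted by start: A, B, C, D, F, G, H, E, I.
B starts after A ends — done with A.
C starts after B ends — done with B.
D starts after C ends — done with C.
F starts after D ends — done with D.
G starts after F ends — done with F.
H starts after G ends — done with G.
E starts exactly when H ends (back-to-back, no overlap) — done with H.
I starts after E ends.
No pair overlaps.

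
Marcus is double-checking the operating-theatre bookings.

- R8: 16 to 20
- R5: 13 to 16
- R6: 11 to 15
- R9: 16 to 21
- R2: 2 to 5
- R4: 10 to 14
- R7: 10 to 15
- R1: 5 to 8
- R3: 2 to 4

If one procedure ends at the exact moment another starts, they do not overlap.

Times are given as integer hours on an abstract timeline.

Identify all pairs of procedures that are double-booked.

Sorted by start: R2, R3, R1, R4, R7, R6, R5, R8, R9.
R3 starts before R2 ends → R2 and R3 overlap.
R1 starts exactly when R2 ends (back-to-back, no overlap) — done with R2.
R1 starts after R3 ends — done with R3.
R4 starts after R1 ends — done with R1.
R7 starts before R4 ends → R4 and R7 overlap.
R6 starts before R4 ends → R4 and R6 overlap.
R5 starts before R4 ends → R4 and R5 overlap.
R8 starts after R4 ends — done with R4.
R6 starts before R7 ends → R7 and R6 overlap.
R5 starts before R7 ends → R7 and R5 overlap.
R8 starts after R7 ends — done with R7.
R5 starts before R6 ends → R6 and R5 overlap.
R8 starts after R6 ends — done with R6.
R8 starts exactly when R5 ends (back-to-back, no overlap) — done with R5.
R9 starts before R8 ends → R8 and R9 overlap.

R2 & R3, R4 & R5, R4 & R6, R4 & R7, R5 & R6, R5 & R7, R6 & R7, R8 & R9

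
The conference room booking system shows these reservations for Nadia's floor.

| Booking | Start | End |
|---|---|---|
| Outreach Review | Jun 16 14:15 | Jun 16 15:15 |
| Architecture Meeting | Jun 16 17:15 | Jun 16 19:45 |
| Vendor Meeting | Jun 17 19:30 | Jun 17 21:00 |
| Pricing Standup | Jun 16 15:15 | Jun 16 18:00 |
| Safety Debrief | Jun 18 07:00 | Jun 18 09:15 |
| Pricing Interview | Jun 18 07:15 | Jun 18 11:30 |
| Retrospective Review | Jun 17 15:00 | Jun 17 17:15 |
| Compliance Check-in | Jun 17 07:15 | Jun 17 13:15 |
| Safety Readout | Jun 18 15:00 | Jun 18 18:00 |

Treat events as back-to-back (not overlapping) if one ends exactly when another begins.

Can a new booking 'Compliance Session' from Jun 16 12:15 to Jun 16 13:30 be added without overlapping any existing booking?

Outreach Review: starts Jun 16 14:15 at or after Compliance Session ends Jun 16 13:30 → clear.
Pricing Standup: starts Jun 16 15:15 at or after Compliance Session ends Jun 16 13:30 → clear.
Architecture Meeting: starts Jun 16 17:15 at or after Compliance Session ends Jun 16 13:30 → clear.
Compliance Check-in: starts Jun 17 07:15 at or after Compliance Session ends Jun 16 13:30 → clear.
Retrospective Review: starts Jun 17 15:00 at or after Compliance Session ends Jun 16 13:30 → clear.
Vendor Meeting: starts Jun 17 19:30 at or after Compliance Session ends Jun 16 13:30 → clear.
Safety Debrief: starts Jun 18 07:00 at or after Compliance Session ends Jun 16 13:30 → clear.
Pricing Interview: starts Jun 18 07:15 at or after Compliance Session ends Jun 16 13:30 → clear.
Safety Readout: starts Jun 18 15:00 at or after Compliance Session ends Jun 16 13:30 → clear.

Yes — the slot is free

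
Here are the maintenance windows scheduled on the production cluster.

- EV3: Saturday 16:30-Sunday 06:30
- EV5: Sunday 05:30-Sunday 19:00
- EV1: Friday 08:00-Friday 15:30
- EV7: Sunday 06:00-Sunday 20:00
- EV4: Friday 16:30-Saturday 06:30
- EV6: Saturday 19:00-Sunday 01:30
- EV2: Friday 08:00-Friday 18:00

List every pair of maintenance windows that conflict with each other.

EV1 & EV2, EV2 & EV4, EV3 & EV5, EV3 & EV6, EV3 & EV7, EV5 & EV7

Two intervals overlap when each starts before the other ends.
Sorted by start: EV1, EV2, EV4, EV3, EV6, EV5, EV7.
EV2 starts before EV1 ends → EV1 and EV2 overlap.
EV4 starts after EV1 ends, so EV1 has no further overlaps.
EV4 starts before EV2 ends → EV2 and EV4 overlap.
EV3 starts after EV2 ends, so EV2 has no further overlaps.
EV3 starts after EV4 ends, so EV4 has no further overlaps.
EV6 starts before EV3 ends → EV3 and EV6 overlap.
EV5 starts before EV3 ends → EV3 and EV5 overlap.
EV7 starts before EV3 ends → EV3 and EV7 overlap.
EV5 starts after EV6 ends, so EV6 has no further overlaps.
EV7 starts before EV5 ends → EV5 and EV7 overlap.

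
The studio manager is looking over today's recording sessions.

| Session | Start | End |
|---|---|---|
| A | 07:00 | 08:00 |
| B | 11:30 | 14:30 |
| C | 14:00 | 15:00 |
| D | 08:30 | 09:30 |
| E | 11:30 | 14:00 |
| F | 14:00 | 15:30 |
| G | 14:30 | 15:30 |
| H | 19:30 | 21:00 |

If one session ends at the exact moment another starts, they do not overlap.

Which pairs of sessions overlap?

B & C, B & E, B & F, C & F, C & G, F & G

Sorted by start: A, D, B, E, C, F, G, H.
D starts after A ends, so nothing later overlaps A either.
B starts after D ends, so nothing later overlaps D either.
E starts before B ends → B and E overlap.
C starts before B ends → B and C overlap.
F starts before B ends → B and F overlap.
G starts exactly when B ends (back-to-back, no overlap), so nothing later overlaps B either.
C starts exactly when E ends (back-to-back, no overlap), so nothing later overlaps E either.
F starts before C ends → C and F overlap.
G starts before C ends → C and G overlap.
H starts after C ends.
G starts before F ends → F and G overlap.
H starts after F ends.
H starts after G ends.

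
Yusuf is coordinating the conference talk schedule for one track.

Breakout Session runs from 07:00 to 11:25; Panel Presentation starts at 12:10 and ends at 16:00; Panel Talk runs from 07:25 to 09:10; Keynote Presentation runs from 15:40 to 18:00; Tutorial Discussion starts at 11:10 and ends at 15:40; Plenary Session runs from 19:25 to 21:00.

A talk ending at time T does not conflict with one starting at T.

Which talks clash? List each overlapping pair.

Sorted by start: Breakout Session, Panel Talk, Tutorial Discussion, Panel Presentation, Keynote Presentation, Plenary Session.
Panel Talk starts before Breakout Session ends → Breakout Session and Panel Talk overlap.
Tutorial Discussion starts before Breakout Session ends → Breakout Session and Tutorial Discussion overlap.
Panel Presentation starts after Breakout Session ends, so Breakout Session has no further overlaps.
Tutorial Discussion starts after Panel Talk ends, so Panel Talk has no further overlaps.
Panel Presentation starts before Tutorial Discussion ends → Tutorial Discussion and Panel Presentation overlap.
Keynote Presentation starts exactly when Tutorial Discussion ends (back-to-back, no overlap), so Tutorial Discussion has no further overlaps.
Keynote Presentation starts before Panel Presentation ends → Panel Presentation and Keynote Presentation overlap.
Plenary Session starts after Panel Presentation ends.
Plenary Session starts after Keynote Presentation ends.

Breakout Session & Panel Talk, Breakout Session & Tutorial Discussion, Keynote Presentation & Panel Presentation, Panel Presentation & Tutorial Discussion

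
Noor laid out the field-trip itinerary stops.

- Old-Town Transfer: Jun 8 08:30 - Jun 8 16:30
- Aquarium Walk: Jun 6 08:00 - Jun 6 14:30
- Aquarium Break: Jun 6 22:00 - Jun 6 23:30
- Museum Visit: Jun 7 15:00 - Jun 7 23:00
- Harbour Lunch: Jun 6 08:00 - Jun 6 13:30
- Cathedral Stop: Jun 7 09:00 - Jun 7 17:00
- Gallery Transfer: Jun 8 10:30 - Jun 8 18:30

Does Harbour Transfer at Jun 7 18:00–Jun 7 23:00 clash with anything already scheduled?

Aquarium Walk: ends Jun 6 14:30 at or before Harbour Transfer starts Jun 7 18:00 → clear.
Harbour Lunch: ends Jun 6 13:30 at or before Harbour Transfer starts Jun 7 18:00 → clear.
Aquarium Break: ends Jun 6 23:30 at or before Harbour Transfer starts Jun 7 18:00 → clear.
Cathedral Stop: ends Jun 7 17:00 at or before Harbour Transfer starts Jun 7 18:00 → clear.
Museum Visit: starts Jun 7 15:00 before Harbour Transfer ends Jun 7 23:00, and ends Jun 7 23:00 after Harbour Transfer starts Jun 7 18:00 → overlap.
Old-Town Transfer: starts Jun 8 08:30 at or after Harbour Transfer ends Jun 7 23:00 → clear.
Gallery Transfer: starts Jun 8 10:30 at or after Harbour Transfer ends Jun 7 23:00 → clear.
Harbour Transfer overlaps Museum Visit.

Yes — it overlaps Museum Visit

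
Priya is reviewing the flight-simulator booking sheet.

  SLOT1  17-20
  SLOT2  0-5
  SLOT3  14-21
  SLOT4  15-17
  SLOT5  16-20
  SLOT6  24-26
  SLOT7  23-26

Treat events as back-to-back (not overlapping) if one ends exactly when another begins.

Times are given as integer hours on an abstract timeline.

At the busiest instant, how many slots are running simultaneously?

3

Sweep the timeline, counting +1 at each start and −1 at each end (ends before starts at a tie):
0 start SLOT2 → 1
5 end SLOT2 → 0
14 start SLOT3 → 1
15 start SLOT4 → 2
16 start SLOT5 → 3
17 end SLOT4 → 2
17 start SLOT1 → 3
20 end SLOT1 → 2
20 end SLOT5 → 1
21 end SLOT3 → 0
23 start SLOT7 → 1
24 start SLOT6 → 2
26 end SLOT6 → 1
26 end SLOT7 → 0
Peak is 3, at 16 (SLOT3, SLOT4, SLOT5).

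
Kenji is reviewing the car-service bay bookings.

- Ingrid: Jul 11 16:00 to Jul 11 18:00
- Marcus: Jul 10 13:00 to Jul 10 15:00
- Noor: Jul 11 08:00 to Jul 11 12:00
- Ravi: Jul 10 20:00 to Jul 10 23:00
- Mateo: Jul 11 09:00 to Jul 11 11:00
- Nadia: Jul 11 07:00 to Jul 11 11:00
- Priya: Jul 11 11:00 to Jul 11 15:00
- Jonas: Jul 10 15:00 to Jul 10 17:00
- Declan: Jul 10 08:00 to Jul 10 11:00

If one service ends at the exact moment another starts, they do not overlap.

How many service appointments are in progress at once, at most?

Sort all start/end points and keep a running count:
Jul 10 08:00 start Declan → 1
Jul 10 11:00 end Declan → 0
Jul 10 13:00 start Marcus → 1
Jul 10 15:00 end Marcus → 0
Jul 10 15:00 start Jonas → 1
Jul 10 17:00 end Jonas → 0
Jul 10 20:00 start Ravi → 1
Jul 10 23:00 end Ravi → 0
Jul 11 07:00 start Nadia → 1
Jul 11 08:00 start Noor → 2
Jul 11 09:00 start Mateo → 3
Jul 11 11:00 end Mateo → 2
Jul 11 11:00 end Nadia → 1
Jul 11 11:00 start Priya → 2
Jul 11 12:00 end Noor → 1
Jul 11 15:00 end Priya → 0
Jul 11 16:00 start Ingrid → 1
Jul 11 18:00 end Ingrid → 0
Peak is 3, at Jul 11 09:00 (Mateo, Nadia, Noor).

3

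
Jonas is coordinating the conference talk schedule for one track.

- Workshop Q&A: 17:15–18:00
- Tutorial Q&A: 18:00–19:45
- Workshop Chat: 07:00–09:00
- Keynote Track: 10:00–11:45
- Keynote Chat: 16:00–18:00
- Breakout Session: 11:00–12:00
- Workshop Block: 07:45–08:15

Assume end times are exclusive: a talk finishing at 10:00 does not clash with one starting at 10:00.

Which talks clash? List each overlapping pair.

Breakout Session & Keynote Track, Keynote Chat & Workshop Q&A, Workshop Block & Workshop Chat

Sorted by start: Workshop Chat, Workshop Block, Keynote Track, Breakout Session, Keynote Chat, Workshop Q&A, Tutorial Q&A.
Workshop Block starts before Workshop Chat ends → Workshop Chat and Workshop Block overlap.
Keynote Track starts after Workshop Chat ends, so Workshop Chat has no further overlaps.
Keynote Track starts after Workshop Block ends, so Workshop Block has no further overlaps.
Breakout Session starts before Keynote Track ends → Keynote Track and Breakout Session overlap.
Keynote Chat starts after Keynote Track ends, so Keynote Track has no further overlaps.
Keynote Chat starts after Breakout Session ends, so Breakout Session has no further overlaps.
Workshop Q&A starts before Keynote Chat ends → Keynote Chat and Workshop Q&A overlap.
Tutorial Q&A starts exactly when Keynote Chat ends (back-to-back, no overlap).
Tutorial Q&A starts exactly when Workshop Q&A ends (back-to-back, no overlap).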